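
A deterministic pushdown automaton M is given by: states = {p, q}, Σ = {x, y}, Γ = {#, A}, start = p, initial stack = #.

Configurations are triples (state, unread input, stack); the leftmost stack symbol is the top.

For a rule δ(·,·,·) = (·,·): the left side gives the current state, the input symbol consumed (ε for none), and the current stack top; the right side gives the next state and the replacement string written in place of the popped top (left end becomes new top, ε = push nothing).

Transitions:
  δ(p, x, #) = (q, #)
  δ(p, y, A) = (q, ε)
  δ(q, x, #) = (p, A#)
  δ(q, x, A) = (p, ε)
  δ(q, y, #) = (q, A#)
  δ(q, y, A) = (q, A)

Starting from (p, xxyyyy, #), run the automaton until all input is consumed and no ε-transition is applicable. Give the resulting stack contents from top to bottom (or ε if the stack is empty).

(p, xxyyyy, #) ⊢ (q, xyyyy, #) ⊢ (p, yyyy, A#) ⊢ (q, yyy, #) ⊢ (q, yy, A#) ⊢ (q, y, A#) ⊢ (q, ε, A#)
All input consumed in state q with stack A#.

A#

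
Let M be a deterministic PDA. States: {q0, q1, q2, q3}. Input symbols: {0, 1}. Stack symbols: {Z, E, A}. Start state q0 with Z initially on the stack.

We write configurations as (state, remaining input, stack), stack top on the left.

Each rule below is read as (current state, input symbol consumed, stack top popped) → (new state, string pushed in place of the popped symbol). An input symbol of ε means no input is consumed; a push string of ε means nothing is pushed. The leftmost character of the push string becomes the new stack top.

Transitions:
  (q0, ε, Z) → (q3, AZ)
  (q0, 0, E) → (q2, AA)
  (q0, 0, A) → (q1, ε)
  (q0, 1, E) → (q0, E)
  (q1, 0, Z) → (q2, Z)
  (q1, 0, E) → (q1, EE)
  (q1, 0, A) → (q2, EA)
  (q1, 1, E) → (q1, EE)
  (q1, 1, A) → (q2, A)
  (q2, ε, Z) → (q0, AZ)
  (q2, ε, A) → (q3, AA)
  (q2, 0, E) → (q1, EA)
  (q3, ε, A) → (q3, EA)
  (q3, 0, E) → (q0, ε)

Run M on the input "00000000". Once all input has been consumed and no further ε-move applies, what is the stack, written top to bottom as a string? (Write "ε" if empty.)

(q0, 00000000, Z)
  ε-move, top Z: go to q3, push AZ → (q3, 00000000, AZ)
  ε-move, top A: go to q3, push EA → (q3, 00000000, EAZ)
  read 0, top E: go to q0, push ε → (q0, 0000000, AZ)
  read 0, top A: go to q1, push ε → (q1, 000000, Z)
  read 0, top Z: go to q2, push Z → (q2, 00000, Z)
  ε-move, top Z: go to q0, push AZ → (q0, 00000, AZ)
  read 0, top A: go to q1, push ε → (q1, 0000, Z)
  read 0, top Z: go to q2, push Z → (q2, 000, Z)
  ε-move, top Z: go to q0, push AZ → (q0, 000, AZ)
  read 0, top A: go to q1, push ε → (q1, 00, Z)
  read 0, top Z: go to q2, push Z → (q2, 0, Z)
  ε-move, top Z: go to q0, push AZ → (q0, 0, AZ)
  read 0, top A: go to q1, push ε → (q1, ε, Z)
All input consumed in state q1 with stack Z.

Z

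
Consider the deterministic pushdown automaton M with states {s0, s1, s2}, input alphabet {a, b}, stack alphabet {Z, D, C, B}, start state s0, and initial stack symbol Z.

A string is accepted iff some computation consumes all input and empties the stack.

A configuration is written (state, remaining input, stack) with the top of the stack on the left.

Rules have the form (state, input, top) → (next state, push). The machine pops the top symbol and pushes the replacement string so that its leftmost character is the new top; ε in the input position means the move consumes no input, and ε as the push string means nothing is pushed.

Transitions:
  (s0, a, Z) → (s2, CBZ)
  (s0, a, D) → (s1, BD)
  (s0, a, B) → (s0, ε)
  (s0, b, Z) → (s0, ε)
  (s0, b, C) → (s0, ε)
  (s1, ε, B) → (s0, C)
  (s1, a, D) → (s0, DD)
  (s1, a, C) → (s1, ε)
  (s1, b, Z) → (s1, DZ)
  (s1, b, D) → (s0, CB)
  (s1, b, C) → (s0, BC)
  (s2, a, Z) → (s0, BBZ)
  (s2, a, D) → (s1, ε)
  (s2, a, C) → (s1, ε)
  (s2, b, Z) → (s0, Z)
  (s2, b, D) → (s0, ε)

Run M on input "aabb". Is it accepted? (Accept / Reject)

(s0, aabb, Z)
  read a, top Z: go to s2, push CBZ → (s2, abb, CBZ)
  read a, top C: go to s1, push ε → (s1, bb, BZ)
  ε-move, top B: go to s0, push C → (s0, bb, CZ)
  read b, top C: go to s0, push ε → (s0, b, Z)
  read b, top Z: go to s0, push ε → (s0, ε, ε)
All input consumed and the stack is empty.

Accept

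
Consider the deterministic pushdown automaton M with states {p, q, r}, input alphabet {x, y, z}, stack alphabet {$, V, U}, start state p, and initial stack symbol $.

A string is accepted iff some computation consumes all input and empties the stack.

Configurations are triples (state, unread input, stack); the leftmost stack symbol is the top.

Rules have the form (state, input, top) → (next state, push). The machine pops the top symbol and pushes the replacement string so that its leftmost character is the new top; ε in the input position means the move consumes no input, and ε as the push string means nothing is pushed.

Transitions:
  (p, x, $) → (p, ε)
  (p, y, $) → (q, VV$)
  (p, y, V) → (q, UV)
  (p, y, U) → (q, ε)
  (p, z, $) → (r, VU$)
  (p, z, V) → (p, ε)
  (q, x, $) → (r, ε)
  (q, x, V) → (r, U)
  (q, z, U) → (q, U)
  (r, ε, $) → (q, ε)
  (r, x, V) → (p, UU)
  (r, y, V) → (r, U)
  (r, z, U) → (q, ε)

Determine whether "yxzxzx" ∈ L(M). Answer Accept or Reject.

(p, yxzxzx, $)
  read y, top $: go to q, push VV$ → (q, xzxzx, VV$)
  read x, top V: go to r, push U → (r, zxzx, UV$)
  read z, top U: go to q, push ε → (q, xzx, V$)
  read x, top V: go to r, push U → (r, zx, U$)
  read z, top U: go to q, push ε → (q, x, $)
  read x, top $: go to r, push ε → (r, ε, ε)
All input consumed and the stack is empty.

Accept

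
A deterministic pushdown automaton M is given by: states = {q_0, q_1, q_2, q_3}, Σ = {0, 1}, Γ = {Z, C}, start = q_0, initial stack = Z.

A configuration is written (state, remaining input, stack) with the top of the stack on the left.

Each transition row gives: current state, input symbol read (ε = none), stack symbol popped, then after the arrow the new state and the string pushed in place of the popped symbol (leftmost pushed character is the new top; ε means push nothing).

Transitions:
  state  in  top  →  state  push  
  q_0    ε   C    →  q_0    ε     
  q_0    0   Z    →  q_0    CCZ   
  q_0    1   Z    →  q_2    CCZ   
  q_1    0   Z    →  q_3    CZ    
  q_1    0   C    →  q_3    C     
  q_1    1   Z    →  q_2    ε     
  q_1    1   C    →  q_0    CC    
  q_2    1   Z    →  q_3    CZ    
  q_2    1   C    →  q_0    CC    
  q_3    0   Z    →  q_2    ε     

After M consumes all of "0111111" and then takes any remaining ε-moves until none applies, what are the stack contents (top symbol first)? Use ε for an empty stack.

(q_0, 0111111, Z)
  read 0, top Z: go to q_0, push CCZ → (q_0, 111111, CCZ)
  ε-move, top C: go to q_0, push ε → (q_0, 111111, CZ)
  ε-move, top C: go to q_0, push ε → (q_0, 111111, Z)
  read 1, top Z: go to q_2, push CCZ → (q_2, 11111, CCZ)
  read 1, top C: go to q_0, push CC → (q_0, 1111, CCCZ)
  ε-move, top C: go to q_0, push ε → (q_0, 1111, CCZ)
  ε-move, top C: go to q_0, push ε → (q_0, 1111, CZ)
  ε-move, top C: go to q_0, push ε → (q_0, 1111, Z)
  read 1, top Z: go to q_2, push CCZ → (q_2, 111, CCZ)
  read 1, top C: go to q_0, push CC → (q_0, 11, CCCZ)
  ε-move, top C: go to q_0, push ε → (q_0, 11, CCZ)
  ε-move, top C: go to q_0, push ε → (q_0, 11, CZ)
  ε-move, top C: go to q_0, push ε → (q_0, 11, Z)
  read 1, top Z: go to q_2, push CCZ → (q_2, 1, CCZ)
  read 1, top C: go to q_0, push CC → (q_0, ε, CCCZ)
  ε-move, top C: go to q_0, push ε → (q_0, ε, CCZ)
  ε-move, top C: go to q_0, push ε → (q_0, ε, CZ)
  ε-move, top C: go to q_0, push ε → (q_0, ε, Z)
All input consumed in state q_0 with stack Z.

Z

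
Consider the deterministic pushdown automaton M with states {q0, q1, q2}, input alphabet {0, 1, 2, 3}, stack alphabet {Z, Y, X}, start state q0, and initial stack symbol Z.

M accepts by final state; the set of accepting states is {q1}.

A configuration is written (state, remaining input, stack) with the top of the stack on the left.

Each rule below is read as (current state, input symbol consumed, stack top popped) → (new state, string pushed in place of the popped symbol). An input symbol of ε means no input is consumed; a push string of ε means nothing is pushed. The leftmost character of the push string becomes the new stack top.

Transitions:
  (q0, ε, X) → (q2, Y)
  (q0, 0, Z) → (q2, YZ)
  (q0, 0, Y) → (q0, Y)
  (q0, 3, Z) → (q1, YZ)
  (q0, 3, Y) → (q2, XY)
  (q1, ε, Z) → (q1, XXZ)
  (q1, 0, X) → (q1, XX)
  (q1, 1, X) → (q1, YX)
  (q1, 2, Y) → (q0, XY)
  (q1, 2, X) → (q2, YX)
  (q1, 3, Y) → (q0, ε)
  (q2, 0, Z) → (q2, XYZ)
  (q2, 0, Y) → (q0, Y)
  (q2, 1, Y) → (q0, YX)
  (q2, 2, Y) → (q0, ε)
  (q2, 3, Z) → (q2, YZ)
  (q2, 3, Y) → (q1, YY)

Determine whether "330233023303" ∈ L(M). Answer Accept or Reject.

(q0, 330233023303, Z) ⊢ (q1, 30233023303, YZ) ⊢ (q0, 0233023303, Z) ⊢ (q2, 233023303, YZ) ⊢ (q0, 33023303, Z) ⊢ (q1, 3023303, YZ) ⊢ (q0, 023303, Z) ⊢ (q2, 23303, YZ) ⊢ (q0, 3303, Z) ⊢ (q1, 303, YZ) ⊢ (q0, 03, Z) ⊢ (q2, 3, YZ) ⊢ (q1, ε, YYZ)
All input consumed; state q1 ∈ F.

Accept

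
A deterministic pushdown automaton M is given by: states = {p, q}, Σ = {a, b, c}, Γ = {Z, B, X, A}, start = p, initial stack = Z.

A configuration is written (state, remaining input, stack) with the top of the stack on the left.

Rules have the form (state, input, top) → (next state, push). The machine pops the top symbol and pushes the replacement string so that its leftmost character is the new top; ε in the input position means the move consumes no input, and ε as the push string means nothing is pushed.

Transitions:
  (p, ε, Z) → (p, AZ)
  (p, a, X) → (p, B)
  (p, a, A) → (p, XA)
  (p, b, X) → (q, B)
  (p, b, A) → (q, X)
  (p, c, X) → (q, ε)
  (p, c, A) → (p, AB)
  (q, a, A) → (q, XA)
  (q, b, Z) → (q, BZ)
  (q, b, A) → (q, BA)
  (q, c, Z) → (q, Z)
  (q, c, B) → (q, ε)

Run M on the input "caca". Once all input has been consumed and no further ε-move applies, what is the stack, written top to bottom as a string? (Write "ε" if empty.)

(p, caca, Z)
  ε-move, top Z: go to p, push AZ → (p, caca, AZ)
  read c, top A: go to p, push AB → (p, aca, ABZ)
  read a, top A: go to p, push XA → (p, ca, XABZ)
  read c, top X: go to q, push ε → (q, a, ABZ)
  read a, top A: go to q, push XA → (q, ε, XABZ)
All input consumed in state q with stack XABZ.

XABZ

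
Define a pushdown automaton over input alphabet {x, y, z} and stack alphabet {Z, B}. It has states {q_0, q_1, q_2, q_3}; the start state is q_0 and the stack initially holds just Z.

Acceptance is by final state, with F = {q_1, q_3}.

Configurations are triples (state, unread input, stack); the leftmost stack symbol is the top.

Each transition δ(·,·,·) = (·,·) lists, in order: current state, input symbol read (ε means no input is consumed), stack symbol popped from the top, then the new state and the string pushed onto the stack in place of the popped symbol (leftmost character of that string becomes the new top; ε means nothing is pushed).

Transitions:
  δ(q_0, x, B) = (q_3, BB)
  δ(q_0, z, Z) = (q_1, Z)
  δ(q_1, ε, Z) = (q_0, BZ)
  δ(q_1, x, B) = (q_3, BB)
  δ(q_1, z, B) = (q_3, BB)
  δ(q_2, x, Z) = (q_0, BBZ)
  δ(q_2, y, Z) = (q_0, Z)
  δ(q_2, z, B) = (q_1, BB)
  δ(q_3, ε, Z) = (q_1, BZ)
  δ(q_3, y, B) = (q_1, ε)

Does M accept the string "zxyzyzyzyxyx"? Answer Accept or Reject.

Accept

One accepting computation: (q_0, zxyzyzyzyxyx, Z) ⊢ (q_1, xyzyzyzyxyx, Z) ⊢ (q_0, xyzyzyzyxyx, BZ) ⊢ (q_3, yzyzyzyxyx, BBZ) ⊢ (q_1, zyzyzyxyx, BZ) ⊢ (q_3, yzyzyxyx, BBZ) ⊢ (q_1, zyzyxyx, BZ) ⊢ (q_3, yzyxyx, BBZ) ⊢ (q_1, zyxyx, BZ) ⊢ (q_3, yxyx, BBZ) ⊢ (q_1, xyx, BZ) ⊢ (q_3, yx, BBZ) ⊢ (q_1, x, BZ) ⊢ (q_3, ε, BBZ)
All input consumed and state q_3 ∈ F.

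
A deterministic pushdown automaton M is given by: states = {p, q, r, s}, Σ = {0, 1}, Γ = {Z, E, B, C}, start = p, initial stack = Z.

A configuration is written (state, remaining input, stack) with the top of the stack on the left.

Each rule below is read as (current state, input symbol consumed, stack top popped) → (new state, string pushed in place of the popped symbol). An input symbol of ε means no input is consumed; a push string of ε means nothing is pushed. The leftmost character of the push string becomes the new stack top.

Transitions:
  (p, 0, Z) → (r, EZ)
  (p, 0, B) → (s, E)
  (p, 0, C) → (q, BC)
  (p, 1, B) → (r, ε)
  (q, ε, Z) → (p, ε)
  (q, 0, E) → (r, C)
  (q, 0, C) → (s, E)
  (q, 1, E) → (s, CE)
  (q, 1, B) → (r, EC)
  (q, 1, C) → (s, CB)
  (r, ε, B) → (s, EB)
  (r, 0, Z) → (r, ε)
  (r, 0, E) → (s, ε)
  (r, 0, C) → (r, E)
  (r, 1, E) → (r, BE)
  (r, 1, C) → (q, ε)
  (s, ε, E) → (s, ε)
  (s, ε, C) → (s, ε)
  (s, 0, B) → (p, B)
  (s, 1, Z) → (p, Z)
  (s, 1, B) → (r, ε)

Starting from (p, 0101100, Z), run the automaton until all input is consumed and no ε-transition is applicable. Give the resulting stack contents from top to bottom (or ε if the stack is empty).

Z

(p, 0101100, Z) ⊢ (r, 101100, EZ) ⊢ (r, 01100, BEZ) ⊢ (s, 01100, EBEZ) ⊢ (s, 01100, BEZ) ⊢ (p, 1100, BEZ) ⊢ (r, 100, EZ) ⊢ (r, 00, BEZ) ⊢ (s, 00, EBEZ) ⊢ (s, 00, BEZ) ⊢ (p, 0, BEZ) ⊢ (s, ε, EEZ) ⊢ (s, ε, EZ) ⊢ (s, ε, Z)
All input consumed in state s with stack Z.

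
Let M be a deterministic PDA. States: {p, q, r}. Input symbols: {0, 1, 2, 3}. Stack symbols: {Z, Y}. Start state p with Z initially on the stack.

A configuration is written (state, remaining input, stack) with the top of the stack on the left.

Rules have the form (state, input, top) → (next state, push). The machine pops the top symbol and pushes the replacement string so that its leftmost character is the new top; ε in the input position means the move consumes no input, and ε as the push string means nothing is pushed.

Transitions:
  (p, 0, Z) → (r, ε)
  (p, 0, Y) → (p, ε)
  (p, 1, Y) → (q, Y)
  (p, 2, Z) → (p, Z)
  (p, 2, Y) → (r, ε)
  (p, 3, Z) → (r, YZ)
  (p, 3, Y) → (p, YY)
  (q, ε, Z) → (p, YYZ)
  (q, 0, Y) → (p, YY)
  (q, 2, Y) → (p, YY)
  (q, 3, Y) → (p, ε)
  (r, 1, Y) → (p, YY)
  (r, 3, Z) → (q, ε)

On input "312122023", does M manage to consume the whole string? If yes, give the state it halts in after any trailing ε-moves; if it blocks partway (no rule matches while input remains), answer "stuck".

stuck

(p, 312122023, Z)
  read 3, top Z: go to r, push YZ → (r, 12122023, YZ)
  read 1, top Y: go to p, push YY → (p, 2122023, YYZ)
  read 2, top Y: go to r, push ε → (r, 122023, YZ)
  read 1, top Y: go to p, push YY → (p, 22023, YYZ)
  read 2, top Y: go to r, push ε → (r, 2023, YZ)
No transition for (r, 2, top Y); M blocks with input 2023 remaining.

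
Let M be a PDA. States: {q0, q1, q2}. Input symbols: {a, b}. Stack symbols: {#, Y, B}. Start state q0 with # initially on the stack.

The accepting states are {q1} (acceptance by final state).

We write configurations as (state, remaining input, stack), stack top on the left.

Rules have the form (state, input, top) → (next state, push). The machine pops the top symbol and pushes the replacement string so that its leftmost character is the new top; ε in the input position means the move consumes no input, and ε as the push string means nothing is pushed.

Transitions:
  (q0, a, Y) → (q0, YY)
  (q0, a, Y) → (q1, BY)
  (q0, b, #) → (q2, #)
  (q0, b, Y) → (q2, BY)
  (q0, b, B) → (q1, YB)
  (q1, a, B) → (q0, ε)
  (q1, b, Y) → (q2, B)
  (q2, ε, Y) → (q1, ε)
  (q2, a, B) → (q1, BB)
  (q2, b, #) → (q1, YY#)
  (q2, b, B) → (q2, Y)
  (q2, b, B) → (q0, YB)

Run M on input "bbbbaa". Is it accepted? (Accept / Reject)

Accept

One accepting computation: (q0, bbbbaa, #) ⊢ (q2, bbbaa, #) ⊢ (q1, bbaa, YY#) ⊢ (q2, baa, BY#) ⊢ (q0, aa, YBY#) ⊢ (q0, a, YYBY#) ⊢ (q1, ε, BYYBY#)
All input consumed and state q1 ∈ F.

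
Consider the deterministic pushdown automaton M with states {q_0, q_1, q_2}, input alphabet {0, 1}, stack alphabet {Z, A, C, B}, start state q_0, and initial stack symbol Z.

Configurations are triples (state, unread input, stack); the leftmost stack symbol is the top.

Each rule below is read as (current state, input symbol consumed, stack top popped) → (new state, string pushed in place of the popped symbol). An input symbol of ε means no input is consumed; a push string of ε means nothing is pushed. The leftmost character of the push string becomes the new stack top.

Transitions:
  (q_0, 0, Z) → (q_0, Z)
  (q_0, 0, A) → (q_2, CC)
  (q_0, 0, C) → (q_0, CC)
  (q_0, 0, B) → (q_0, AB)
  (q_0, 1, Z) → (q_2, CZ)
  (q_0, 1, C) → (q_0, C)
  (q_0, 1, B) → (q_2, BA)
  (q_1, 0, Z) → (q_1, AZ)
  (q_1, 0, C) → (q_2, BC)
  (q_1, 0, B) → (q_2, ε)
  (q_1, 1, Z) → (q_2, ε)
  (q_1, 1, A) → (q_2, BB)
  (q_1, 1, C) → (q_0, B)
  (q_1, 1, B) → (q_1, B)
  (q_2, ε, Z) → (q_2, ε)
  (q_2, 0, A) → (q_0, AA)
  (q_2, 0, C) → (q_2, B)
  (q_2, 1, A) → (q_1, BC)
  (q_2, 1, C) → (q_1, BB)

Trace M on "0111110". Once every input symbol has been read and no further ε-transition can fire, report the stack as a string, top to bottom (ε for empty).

BZ

(q_0, 0111110, Z) ⊢ (q_0, 111110, Z) ⊢ (q_2, 11110, CZ) ⊢ (q_1, 1110, BBZ) ⊢ (q_1, 110, BBZ) ⊢ (q_1, 10, BBZ) ⊢ (q_1, 0, BBZ) ⊢ (q_2, ε, BZ)
All input consumed in state q_2 with stack BZ.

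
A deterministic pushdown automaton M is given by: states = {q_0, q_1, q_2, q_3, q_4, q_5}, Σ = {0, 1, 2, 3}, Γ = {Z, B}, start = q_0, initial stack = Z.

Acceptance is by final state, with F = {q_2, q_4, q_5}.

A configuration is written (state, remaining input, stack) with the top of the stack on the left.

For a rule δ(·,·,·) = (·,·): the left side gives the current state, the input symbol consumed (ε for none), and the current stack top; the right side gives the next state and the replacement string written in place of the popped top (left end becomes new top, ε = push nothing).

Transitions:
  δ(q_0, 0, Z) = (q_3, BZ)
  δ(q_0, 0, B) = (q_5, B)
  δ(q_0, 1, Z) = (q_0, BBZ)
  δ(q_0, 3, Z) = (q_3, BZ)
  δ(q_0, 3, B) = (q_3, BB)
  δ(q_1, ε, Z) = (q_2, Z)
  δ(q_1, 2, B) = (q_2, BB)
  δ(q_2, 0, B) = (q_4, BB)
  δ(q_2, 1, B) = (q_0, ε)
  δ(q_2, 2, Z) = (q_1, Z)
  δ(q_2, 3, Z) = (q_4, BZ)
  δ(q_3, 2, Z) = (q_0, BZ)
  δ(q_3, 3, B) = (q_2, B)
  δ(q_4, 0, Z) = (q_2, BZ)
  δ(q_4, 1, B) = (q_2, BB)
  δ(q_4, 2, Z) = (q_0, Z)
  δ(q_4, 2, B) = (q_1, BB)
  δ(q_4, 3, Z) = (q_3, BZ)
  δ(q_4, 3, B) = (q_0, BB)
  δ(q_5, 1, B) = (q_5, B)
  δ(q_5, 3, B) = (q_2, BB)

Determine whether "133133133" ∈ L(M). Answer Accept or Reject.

Accept

(q_0, 133133133, Z) ⊢ (q_0, 33133133, BBZ) ⊢ (q_3, 3133133, BBBZ) ⊢ (q_2, 133133, BBBZ) ⊢ (q_0, 33133, BBZ) ⊢ (q_3, 3133, BBBZ) ⊢ (q_2, 133, BBBZ) ⊢ (q_0, 33, BBZ) ⊢ (q_3, 3, BBBZ) ⊢ (q_2, ε, BBBZ)
All input consumed; state q_2 ∈ F.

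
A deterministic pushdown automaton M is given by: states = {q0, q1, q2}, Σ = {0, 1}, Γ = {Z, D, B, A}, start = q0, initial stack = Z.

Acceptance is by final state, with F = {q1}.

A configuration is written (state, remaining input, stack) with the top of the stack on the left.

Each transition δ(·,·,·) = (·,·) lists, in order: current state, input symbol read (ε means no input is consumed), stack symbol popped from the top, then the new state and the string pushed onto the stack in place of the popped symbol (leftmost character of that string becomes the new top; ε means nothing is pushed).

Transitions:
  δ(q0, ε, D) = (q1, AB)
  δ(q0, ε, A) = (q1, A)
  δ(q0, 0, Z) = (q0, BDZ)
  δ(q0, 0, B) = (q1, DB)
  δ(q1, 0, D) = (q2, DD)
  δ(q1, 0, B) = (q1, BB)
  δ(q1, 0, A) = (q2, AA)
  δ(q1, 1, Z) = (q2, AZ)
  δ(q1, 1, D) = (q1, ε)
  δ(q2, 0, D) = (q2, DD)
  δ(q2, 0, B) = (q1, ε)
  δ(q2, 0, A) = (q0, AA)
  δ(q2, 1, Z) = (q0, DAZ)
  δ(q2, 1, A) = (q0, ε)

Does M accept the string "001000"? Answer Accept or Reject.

Accept

(q0, 001000, Z)
  read 0, top Z: go to q0, push BDZ → (q0, 01000, BDZ)
  read 0, top B: go to q1, push DB → (q1, 1000, DBDZ)
  read 1, top D: go to q1, push ε → (q1, 000, BDZ)
  read 0, top B: go to q1, push BB → (q1, 00, BBDZ)
  read 0, top B: go to q1, push BB → (q1, 0, BBBDZ)
  read 0, top B: go to q1, push BB → (q1, ε, BBBBDZ)
All input consumed; state q1 ∈ F.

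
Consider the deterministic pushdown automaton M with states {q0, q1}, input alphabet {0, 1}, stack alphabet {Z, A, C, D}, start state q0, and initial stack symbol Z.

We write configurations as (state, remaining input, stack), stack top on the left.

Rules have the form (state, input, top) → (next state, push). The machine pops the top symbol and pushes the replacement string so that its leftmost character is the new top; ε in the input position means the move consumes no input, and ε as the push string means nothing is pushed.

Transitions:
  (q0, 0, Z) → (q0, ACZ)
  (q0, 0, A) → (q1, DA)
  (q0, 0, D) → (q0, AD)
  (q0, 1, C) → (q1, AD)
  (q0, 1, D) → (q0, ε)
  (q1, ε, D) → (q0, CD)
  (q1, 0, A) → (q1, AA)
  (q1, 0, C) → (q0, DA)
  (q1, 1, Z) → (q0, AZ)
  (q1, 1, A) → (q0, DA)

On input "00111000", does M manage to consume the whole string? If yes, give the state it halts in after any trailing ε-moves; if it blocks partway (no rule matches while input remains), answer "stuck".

stuck

(q0, 00111000, Z)
  read 0, top Z: go to q0, push ACZ → (q0, 0111000, ACZ)
  read 0, top A: go to q1, push DA → (q1, 111000, DACZ)
  ε-move, top D: go to q0, push CD → (q0, 111000, CDACZ)
  read 1, top C: go to q1, push AD → (q1, 11000, ADDACZ)
  read 1, top A: go to q0, push DA → (q0, 1000, DADDACZ)
  read 1, top D: go to q0, push ε → (q0, 000, ADDACZ)
  read 0, top A: go to q1, push DA → (q1, 00, DADDACZ)
  ε-move, top D: go to q0, push CD → (q0, 00, CDADDACZ)
No transition for (q0, 0, top C); M blocks with input 00 remaining.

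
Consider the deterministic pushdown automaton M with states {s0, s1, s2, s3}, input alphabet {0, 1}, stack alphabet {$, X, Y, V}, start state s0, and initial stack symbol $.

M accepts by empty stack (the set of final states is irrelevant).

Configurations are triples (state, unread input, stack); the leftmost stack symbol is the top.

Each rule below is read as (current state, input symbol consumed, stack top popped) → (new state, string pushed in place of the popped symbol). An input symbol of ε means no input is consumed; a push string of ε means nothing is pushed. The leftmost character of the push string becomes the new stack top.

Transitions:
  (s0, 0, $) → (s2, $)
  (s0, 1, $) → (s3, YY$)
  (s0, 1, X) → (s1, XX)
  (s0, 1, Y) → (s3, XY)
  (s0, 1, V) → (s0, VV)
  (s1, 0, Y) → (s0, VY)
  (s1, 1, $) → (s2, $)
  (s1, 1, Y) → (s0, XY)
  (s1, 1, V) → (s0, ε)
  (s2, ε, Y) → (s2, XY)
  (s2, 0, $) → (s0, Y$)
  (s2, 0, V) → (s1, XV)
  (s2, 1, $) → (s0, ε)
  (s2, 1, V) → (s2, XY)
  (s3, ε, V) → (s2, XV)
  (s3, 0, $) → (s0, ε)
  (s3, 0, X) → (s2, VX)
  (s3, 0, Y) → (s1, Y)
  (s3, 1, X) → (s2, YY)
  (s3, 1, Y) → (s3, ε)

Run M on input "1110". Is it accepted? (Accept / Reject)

Accept

(s0, 1110, $) ⊢ (s3, 110, YY$) ⊢ (s3, 10, Y$) ⊢ (s3, 0, $) ⊢ (s0, ε, ε)
All input consumed and the stack is empty.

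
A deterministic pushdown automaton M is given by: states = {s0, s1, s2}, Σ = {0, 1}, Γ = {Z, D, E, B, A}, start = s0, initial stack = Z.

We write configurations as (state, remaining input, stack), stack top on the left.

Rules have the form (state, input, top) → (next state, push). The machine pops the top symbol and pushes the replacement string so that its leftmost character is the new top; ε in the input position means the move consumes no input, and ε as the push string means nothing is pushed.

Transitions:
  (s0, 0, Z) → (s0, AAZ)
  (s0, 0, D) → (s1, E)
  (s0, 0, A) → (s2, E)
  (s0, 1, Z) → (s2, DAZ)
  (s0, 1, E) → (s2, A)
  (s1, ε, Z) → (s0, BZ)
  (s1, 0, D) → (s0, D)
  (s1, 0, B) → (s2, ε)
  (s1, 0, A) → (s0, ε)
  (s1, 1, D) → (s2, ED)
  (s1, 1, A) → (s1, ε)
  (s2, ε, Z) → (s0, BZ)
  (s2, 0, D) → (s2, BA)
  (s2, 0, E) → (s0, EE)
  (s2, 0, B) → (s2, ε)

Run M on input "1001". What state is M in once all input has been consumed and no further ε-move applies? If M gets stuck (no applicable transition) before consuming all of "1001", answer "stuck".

(s0, 1001, Z)
  read 1, top Z: go to s2, push DAZ → (s2, 001, DAZ)
  read 0, top D: go to s2, push BA → (s2, 01, BAAZ)
  read 0, top B: go to s2, push ε → (s2, 1, AAZ)
No transition for (s2, 1, top A); M blocks with input 1 remaining.

stuck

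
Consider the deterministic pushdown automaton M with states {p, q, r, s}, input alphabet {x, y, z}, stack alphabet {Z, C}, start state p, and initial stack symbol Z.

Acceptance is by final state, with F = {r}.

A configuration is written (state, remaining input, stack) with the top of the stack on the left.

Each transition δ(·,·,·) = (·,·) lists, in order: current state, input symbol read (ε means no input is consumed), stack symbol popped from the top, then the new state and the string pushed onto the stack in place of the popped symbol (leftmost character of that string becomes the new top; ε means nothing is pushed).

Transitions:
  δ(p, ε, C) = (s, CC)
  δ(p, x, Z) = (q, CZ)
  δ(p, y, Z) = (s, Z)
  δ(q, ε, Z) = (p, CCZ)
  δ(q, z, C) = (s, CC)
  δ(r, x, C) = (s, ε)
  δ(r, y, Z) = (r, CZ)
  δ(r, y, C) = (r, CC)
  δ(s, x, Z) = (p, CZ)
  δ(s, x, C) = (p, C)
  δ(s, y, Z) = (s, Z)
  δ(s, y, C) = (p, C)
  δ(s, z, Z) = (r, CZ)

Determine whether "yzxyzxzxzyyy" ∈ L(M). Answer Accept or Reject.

Accept

(p, yzxyzxzxzyyy, Z)
  read y, top Z: go to s, push Z → (s, zxyzxzxzyyy, Z)
  read z, top Z: go to r, push CZ → (r, xyzxzxzyyy, CZ)
  read x, top C: go to s, push ε → (s, yzxzxzyyy, Z)
  read y, top Z: go to s, push Z → (s, zxzxzyyy, Z)
  read z, top Z: go to r, push CZ → (r, xzxzyyy, CZ)
  read x, top C: go to s, push ε → (s, zxzyyy, Z)
  read z, top Z: go to r, push CZ → (r, xzyyy, CZ)
  read x, top C: go to s, push ε → (s, zyyy, Z)
  read z, top Z: go to r, push CZ → (r, yyy, CZ)
  read y, top C: go to r, push CC → (r, yy, CCZ)
  read y, top C: go to r, push CC → (r, y, CCCZ)
  read y, top C: go to r, push CC → (r, ε, CCCCZ)
All input consumed; state r ∈ F.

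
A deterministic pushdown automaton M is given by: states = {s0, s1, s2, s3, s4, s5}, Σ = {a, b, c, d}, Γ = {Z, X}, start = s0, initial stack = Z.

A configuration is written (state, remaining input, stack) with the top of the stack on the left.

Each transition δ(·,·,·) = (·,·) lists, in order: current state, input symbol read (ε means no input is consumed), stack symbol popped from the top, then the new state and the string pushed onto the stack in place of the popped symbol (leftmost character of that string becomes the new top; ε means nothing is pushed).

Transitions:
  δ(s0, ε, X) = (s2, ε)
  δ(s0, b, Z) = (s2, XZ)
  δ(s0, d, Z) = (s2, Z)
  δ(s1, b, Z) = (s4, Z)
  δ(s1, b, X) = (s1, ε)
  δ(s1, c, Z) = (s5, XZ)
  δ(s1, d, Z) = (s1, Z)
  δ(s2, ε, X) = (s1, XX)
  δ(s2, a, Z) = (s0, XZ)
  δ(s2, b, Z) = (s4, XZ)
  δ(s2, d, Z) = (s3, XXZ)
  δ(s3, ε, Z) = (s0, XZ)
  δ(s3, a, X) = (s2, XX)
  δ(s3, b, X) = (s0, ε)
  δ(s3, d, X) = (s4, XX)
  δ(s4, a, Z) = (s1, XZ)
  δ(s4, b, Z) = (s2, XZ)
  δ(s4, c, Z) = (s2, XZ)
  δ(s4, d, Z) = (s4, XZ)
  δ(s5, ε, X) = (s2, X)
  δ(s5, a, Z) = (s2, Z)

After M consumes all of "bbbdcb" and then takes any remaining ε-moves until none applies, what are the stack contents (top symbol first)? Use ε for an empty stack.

XZ

(s0, bbbdcb, Z)
  read b, top Z: go to s2, push XZ → (s2, bbdcb, XZ)
  ε-move, top X: go to s1, push XX → (s1, bbdcb, XXZ)
  read b, top X: go to s1, push ε → (s1, bdcb, XZ)
  read b, top X: go to s1, push ε → (s1, dcb, Z)
  read d, top Z: go to s1, push Z → (s1, cb, Z)
  read c, top Z: go to s5, push XZ → (s5, b, XZ)
  ε-move, top X: go to s2, push X → (s2, b, XZ)
  ε-move, top X: go to s1, push XX → (s1, b, XXZ)
  read b, top X: go to s1, push ε → (s1, ε, XZ)
All input consumed in state s1 with stack XZ.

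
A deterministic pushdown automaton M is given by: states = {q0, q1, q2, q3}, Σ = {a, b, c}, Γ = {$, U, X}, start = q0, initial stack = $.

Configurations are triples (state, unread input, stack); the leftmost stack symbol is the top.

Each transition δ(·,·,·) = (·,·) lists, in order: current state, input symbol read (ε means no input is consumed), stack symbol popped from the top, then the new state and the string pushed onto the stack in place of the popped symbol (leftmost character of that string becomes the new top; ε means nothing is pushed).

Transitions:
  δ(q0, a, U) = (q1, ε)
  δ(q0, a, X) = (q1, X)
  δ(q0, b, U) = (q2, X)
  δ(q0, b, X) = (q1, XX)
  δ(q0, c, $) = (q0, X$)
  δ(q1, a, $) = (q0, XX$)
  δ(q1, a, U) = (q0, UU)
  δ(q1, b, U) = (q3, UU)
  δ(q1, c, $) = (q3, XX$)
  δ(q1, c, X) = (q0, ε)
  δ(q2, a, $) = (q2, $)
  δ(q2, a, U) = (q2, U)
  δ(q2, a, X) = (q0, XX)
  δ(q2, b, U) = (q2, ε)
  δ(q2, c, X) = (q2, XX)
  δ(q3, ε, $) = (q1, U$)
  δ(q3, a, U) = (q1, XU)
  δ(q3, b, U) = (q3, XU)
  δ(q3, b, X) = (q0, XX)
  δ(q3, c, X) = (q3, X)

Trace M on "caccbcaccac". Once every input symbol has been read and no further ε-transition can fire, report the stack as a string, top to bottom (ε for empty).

(q0, caccbcaccac, $)
  read c, top $: go to q0, push X$ → (q0, accbcaccac, X$)
  read a, top X: go to q1, push X → (q1, ccbcaccac, X$)
  read c, top X: go to q0, push ε → (q0, cbcaccac, $)
  read c, top $: go to q0, push X$ → (q0, bcaccac, X$)
  read b, top X: go to q1, push XX → (q1, caccac, XX$)
  read c, top X: go to q0, push ε → (q0, accac, X$)
  read a, top X: go to q1, push X → (q1, ccac, X$)
  read c, top X: go to q0, push ε → (q0, cac, $)
  read c, top $: go to q0, push X$ → (q0, ac, X$)
  read a, top X: go to q1, push X → (q1, c, X$)
  read c, top X: go to q0, push ε → (q0, ε, $)
All input consumed in state q0 with stack $.

$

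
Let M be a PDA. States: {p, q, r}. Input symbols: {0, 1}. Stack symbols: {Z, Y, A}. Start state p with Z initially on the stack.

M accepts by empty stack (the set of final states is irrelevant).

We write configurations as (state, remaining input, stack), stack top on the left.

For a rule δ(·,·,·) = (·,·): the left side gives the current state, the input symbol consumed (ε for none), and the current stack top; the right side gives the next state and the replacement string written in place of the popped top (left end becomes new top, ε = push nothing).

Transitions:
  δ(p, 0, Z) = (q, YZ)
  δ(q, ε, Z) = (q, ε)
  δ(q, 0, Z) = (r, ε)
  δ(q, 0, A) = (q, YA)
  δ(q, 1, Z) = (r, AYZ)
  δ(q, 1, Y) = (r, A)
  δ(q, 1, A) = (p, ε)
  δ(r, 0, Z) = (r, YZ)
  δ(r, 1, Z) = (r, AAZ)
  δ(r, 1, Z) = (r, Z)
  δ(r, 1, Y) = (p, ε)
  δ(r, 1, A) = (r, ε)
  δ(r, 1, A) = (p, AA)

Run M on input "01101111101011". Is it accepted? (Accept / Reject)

No computation consumes all input and empties the stack.

Reject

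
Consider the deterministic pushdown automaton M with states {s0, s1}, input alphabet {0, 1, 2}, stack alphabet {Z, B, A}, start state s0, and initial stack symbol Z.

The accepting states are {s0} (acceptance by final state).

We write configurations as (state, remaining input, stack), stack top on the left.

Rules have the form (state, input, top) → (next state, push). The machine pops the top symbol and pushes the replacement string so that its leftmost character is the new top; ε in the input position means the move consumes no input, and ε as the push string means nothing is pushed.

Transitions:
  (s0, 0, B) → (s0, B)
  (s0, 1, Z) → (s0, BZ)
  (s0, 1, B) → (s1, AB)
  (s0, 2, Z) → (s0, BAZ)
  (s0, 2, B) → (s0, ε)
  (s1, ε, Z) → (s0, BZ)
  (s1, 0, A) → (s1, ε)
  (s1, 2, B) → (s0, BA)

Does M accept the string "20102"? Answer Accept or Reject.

Accept

(s0, 20102, Z)
  read 2, top Z: go to s0, push BAZ → (s0, 0102, BAZ)
  read 0, top B: go to s0, push B → (s0, 102, BAZ)
  read 1, top B: go to s1, push AB → (s1, 02, ABAZ)
  read 0, top A: go to s1, push ε → (s1, 2, BAZ)
  read 2, top B: go to s0, push BA → (s0, ε, BAAZ)
All input consumed; state s0 ∈ F.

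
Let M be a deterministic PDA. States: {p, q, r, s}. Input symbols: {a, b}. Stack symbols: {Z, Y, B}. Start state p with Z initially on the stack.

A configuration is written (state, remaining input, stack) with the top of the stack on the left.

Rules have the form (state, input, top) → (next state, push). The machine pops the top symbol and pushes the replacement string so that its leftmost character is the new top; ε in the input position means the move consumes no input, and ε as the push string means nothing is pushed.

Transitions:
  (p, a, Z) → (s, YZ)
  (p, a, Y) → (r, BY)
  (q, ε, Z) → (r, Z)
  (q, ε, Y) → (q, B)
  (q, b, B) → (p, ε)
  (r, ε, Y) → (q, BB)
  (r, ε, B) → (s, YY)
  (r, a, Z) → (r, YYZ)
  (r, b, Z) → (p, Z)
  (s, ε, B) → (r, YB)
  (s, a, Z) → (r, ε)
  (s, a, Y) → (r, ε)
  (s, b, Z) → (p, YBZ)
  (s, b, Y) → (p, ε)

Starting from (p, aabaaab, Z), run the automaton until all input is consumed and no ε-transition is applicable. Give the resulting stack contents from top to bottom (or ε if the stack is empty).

(p, aabaaab, Z)
  read a, top Z: go to s, push YZ → (s, abaaab, YZ)
  read a, top Y: go to r, push ε → (r, baaab, Z)
  read b, top Z: go to p, push Z → (p, aaab, Z)
  read a, top Z: go to s, push YZ → (s, aab, YZ)
  read a, top Y: go to r, push ε → (r, ab, Z)
  read a, top Z: go to r, push YYZ → (r, b, YYZ)
  ε-move, top Y: go to q, push BB → (q, b, BBYZ)
  read b, top B: go to p, push ε → (p, ε, BYZ)
All input consumed in state p with stack BYZ.

BYZ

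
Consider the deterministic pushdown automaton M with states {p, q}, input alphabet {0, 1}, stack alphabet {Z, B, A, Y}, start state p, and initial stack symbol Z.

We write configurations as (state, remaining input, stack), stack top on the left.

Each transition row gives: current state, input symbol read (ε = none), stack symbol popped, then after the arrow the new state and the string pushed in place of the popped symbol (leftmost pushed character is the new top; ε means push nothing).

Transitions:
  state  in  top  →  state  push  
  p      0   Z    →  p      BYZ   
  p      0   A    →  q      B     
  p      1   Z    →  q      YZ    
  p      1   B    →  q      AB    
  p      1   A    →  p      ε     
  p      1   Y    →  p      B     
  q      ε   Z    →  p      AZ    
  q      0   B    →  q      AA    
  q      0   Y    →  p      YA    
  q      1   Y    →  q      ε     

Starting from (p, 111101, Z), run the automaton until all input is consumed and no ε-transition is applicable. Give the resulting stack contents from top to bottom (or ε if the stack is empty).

BAZ

(p, 111101, Z)
  read 1, top Z: go to q, push YZ → (q, 11101, YZ)
  read 1, top Y: go to q, push ε → (q, 1101, Z)
  ε-move, top Z: go to p, push AZ → (p, 1101, AZ)
  read 1, top A: go to p, push ε → (p, 101, Z)
  read 1, top Z: go to q, push YZ → (q, 01, YZ)
  read 0, top Y: go to p, push YA → (p, 1, YAZ)
  read 1, top Y: go to p, push B → (p, ε, BAZ)
All input consumed in state p with stack BAZ.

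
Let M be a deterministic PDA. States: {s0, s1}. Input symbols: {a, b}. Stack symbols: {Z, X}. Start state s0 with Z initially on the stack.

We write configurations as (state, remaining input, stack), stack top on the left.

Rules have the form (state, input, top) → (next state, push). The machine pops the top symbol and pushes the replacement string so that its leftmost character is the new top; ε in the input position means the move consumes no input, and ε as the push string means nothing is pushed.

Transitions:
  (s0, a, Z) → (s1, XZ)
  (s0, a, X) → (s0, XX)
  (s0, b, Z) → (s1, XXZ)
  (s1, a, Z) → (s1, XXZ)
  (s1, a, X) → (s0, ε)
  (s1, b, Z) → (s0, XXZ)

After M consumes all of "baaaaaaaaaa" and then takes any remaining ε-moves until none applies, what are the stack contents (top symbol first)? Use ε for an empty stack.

XXXXXXXXXXZ

(s0, baaaaaaaaaa, Z)
  read b, top Z: go to s1, push XXZ → (s1, aaaaaaaaaa, XXZ)
  read a, top X: go to s0, push ε → (s0, aaaaaaaaa, XZ)
  read a, top X: go to s0, push XX → (s0, aaaaaaaa, XXZ)
  read a, top X: go to s0, push XX → (s0, aaaaaaa, XXXZ)
  read a, top X: go to s0, push XX → (s0, aaaaaa, XXXXZ)
  read a, top X: go to s0, push XX → (s0, aaaaa, XXXXXZ)
  read a, top X: go to s0, push XX → (s0, aaaa, XXXXXXZ)
  read a, top X: go to s0, push XX → (s0, aaa, XXXXXXXZ)
  read a, top X: go to s0, push XX → (s0, aa, XXXXXXXXZ)
  read a, top X: go to s0, push XX → (s0, a, XXXXXXXXXZ)
  read a, top X: go to s0, push XX → (s0, ε, XXXXXXXXXXZ)
All input consumed in state s0 with stack XXXXXXXXXXZ.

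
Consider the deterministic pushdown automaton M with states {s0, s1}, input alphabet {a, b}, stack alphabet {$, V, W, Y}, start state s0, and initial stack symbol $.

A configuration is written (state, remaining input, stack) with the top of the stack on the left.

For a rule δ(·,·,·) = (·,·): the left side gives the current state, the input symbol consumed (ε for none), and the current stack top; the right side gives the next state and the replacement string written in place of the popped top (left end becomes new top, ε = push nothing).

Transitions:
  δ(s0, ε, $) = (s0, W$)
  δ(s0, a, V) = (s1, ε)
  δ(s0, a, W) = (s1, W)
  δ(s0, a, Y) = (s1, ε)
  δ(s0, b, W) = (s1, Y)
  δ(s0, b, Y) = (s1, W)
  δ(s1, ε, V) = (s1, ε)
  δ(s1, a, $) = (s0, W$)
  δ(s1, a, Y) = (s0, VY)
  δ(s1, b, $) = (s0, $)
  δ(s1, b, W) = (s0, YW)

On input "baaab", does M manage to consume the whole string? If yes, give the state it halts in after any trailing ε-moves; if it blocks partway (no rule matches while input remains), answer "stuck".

stuck

(s0, baaab, $)
  ε-move, top $: go to s0, push W$ → (s0, baaab, W$)
  read b, top W: go to s1, push Y → (s1, aaab, Y$)
  read a, top Y: go to s0, push VY → (s0, aab, VY$)
  read a, top V: go to s1, push ε → (s1, ab, Y$)
  read a, top Y: go to s0, push VY → (s0, b, VY$)
No transition for (s0, b, top V); M blocks with input b remaining.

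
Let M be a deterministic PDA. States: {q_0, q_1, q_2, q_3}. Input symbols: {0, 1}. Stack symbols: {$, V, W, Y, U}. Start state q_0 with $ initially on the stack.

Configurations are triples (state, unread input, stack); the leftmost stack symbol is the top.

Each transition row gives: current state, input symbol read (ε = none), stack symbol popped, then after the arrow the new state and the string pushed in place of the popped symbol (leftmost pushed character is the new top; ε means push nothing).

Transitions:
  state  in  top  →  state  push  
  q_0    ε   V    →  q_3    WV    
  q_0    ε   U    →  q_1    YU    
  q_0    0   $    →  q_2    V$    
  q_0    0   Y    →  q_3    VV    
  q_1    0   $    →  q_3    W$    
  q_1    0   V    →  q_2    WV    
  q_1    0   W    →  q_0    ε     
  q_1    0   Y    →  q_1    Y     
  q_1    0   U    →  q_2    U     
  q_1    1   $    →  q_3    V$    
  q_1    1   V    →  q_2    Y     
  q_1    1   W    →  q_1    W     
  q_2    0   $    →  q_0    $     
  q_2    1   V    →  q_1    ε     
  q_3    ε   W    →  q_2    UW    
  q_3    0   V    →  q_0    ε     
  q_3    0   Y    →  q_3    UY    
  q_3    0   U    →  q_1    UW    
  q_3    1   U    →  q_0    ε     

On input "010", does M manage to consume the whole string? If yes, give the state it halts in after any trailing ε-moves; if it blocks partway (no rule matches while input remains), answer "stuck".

q_2

(q_0, 010, $)
  read 0, top $: go to q_2, push V$ → (q_2, 10, V$)
  read 1, top V: go to q_1, push ε → (q_1, 0, $)
  read 0, top $: go to q_3, push W$ → (q_3, ε, W$)
  ε-move, top W: go to q_2, push UW → (q_2, ε, UW$)
All input consumed; M is in state q_2.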